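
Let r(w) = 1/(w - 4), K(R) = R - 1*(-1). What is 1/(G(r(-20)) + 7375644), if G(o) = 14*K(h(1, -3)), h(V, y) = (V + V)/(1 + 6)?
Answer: 1/7375662 ≈ 1.3558e-7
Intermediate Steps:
h(V, y) = 2*V/7 (h(V, y) = (2*V)/7 = (2*V)*(1/7) = 2*V/7)
K(R) = 1 + R (K(R) = R + 1 = 1 + R)
r(w) = 1/(-4 + w)
G(o) = 18 (G(o) = 14*(1 + (2/7)*1) = 14*(1 + 2/7) = 14*(9/7) = 18)
1/(G(r(-20)) + 7375644) = 1/(18 + 7375644) = 1/7375662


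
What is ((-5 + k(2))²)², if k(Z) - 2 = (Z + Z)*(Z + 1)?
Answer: 6561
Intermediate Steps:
k(Z) = 2 + 2*Z*(1 + Z) (k(Z) = 2 + (Z + Z)*(Z + 1) = 2 + (2*Z)*(1 + Z) = 2 + 2*Z*(1 + Z))
((-5 + k(2))²)² = ((-5 + (2 + 2*2 + 2*2²))²)² = ((-5 + (2 + 4 + 2*4))²)² = ((-5 + (2 + 4 + 8))²)² = ((-5 + 14)²)² = (9²)² = 81² = 6561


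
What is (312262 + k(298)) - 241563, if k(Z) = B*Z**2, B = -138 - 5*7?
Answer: -15292393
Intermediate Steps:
B = -173 (B = -138 - 35 = -173)
k(Z) = -173*Z**2
(312262 + k(298)) - 241563 = (312262 - 173*298**2) - 241563 = (312262 - 173*88804) - 241563 = (312262 - 15363092) - 241563 = -15050830 - 241563 = -15292393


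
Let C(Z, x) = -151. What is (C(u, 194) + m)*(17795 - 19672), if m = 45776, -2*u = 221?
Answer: -85638125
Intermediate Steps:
u = -221/2 (u = -½*221 = -221/2 ≈ -110.50)
(C(u, 194) + m)*(17795 - 19672) = (-151 + 45776)*(17795 - 19672) = 45625*(-1877) = -85638125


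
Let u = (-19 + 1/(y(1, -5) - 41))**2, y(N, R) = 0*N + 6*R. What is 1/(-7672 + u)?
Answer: -5041/36852052 ≈ -0.00013679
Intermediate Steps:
y(N, R) = 6*R (y(N, R) = 0 + 6*R = 6*R)
u = 1822500/5041 (u = (-19 + 1/(6*(-5) - 41))**2 = (-19 + 1/(-30 - 41))**2 = (-19 + 1/(-71))**2 = (-19 - 1/71)**2 = (-1350/71)**2 = 1822500/5041 ≈ 361.54)
1/(-7672 + u) = 1/(-7672 + 1822500/5041) = 1/(-36852052/5041) = -5041/36852052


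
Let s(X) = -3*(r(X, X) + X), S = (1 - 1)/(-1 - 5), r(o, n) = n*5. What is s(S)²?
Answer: 0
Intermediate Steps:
r(o, n) = 5*n
S = 0 (S = 0/(-6) = 0*(-⅙) = 0)
s(X) = -18*X (s(X) = -3*(5*X + X) = -18*X)
s(S)² = (-18*0)² = 0² = 0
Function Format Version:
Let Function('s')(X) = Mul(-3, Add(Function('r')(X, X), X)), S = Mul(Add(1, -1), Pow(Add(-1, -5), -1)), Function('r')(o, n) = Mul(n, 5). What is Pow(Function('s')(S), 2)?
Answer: 0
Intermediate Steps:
Function('r')(o, n) = Mul(5, n)
S = 0 (S = Mul(0, Pow(-6, -1)) = Mul(0, Rational(-1, 6)) = 0)
Function('s')(X) = Mul(-18, X) (Function('s')(X) = Mul(-3, Add(Mul(5, X), X)) = Mul(-3, Mul(6, X)) = Mul(-18, X))
Pow(Function('s')(S), 2) = Pow(Mul(-18, 0), 2) = Pow(0, 2) = 0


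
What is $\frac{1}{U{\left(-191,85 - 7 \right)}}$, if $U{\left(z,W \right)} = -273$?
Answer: $- \frac{1}{273} \approx -0.003663$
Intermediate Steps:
$\frac{1}{U{\left(-191,85 - 7 \right)}} = \frac{1}{-273} = - \frac{1}{273}$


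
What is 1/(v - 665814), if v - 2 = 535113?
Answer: -1/130699 ≈ -7.6512e-6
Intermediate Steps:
v = 535115 (v = 2 + 535113 = 535115)
1/(v - 665814) = 1/(535115 - 665814) = 1/(-130699) = -1/130699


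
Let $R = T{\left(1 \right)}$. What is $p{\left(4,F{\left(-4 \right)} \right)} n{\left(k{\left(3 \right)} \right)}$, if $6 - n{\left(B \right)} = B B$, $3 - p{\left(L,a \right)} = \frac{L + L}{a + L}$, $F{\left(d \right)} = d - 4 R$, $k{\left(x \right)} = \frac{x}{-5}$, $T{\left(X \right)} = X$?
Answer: $\frac{141}{5} \approx 28.2$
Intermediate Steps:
$R = 1$
$k{\left(x \right)} = - \frac{x}{5}$ ($k{\left(x \right)} = x \left(- \frac{1}{5}\right) = - \frac{x}{5}$)
$F{\left(d \right)} = -4 + d$ ($F{\left(d \right)} = d - 4 = -4 + d$)
$p{\left(L,a \right)} = 3 - \frac{2 L}{L + a}$ ($p{\left(L,a \right)} = 3 - \frac{L + L}{a + L} = 3 - \frac{2 L}{L + a}$)
$n{\left(B \right)} = 6 - B^{2}$ ($n{\left(B \right)} = 6 - B B = 6 - B^{2}$)
$p{\left(4,F{\left(-4 \right)} \right)} n{\left(k{\left(3 \right)} \right)} = \frac{4 + 3 \left(-4 - 4\right)}{4 - 8} \left(6 - \left(\left(- \frac{1}{5}\right) 3\right)^{2}\right) = \frac{4 + 3 \left(-8\right)}{4 - 8} \left(6 - \left(- \frac{3}{5}\right)^{2}\right) = \frac{4 - 24}{-4} \left(6 - \frac{9}{25}\right) = \left(- \frac{1}{4}\right) \left(-20\right) \left(6 - \frac{9}{25}\right) = 5 \cdot \frac{141}{25} = \frac{141}{5}$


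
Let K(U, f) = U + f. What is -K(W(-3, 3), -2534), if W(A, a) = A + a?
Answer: 2534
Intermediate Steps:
-K(W(-3, 3), -2534) = -((-3 + 3) - 2534) = -(0 - 2534) = -1*(-2534) = 2534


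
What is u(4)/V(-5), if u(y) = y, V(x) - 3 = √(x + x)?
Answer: 12/19 - 4*I*√10/19 ≈ 0.63158 - 0.66574*I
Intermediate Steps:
V(x) = 3 + √2*√x (V(x) = 3 + √(x + x) = 3 + √(2*x) = 3 + √2*√x)
u(4)/V(-5) = 4/(3 + √2*√(-5)) = 4/(3 + √2*(I*√5)) = 4/(3 + I*√10)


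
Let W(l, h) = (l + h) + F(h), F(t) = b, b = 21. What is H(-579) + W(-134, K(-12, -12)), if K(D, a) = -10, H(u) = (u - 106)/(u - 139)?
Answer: -87629/718 ≈ -122.05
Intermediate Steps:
F(t) = 21
H(u) = (-106 + u)/(-139 + u)
W(l, h) = 21 + h + l (W(l, h) = (l + h) + 21 = (h + l) + 21 = 21 + h + l)
H(-579) + W(-134, K(-12, -12)) = (-106 - 579)/(-139 - 579) + (21 - 10 - 134) = -685/(-718) - 123 = -1/718*(-685) - 123 = 685/718 - 123 = -87629/718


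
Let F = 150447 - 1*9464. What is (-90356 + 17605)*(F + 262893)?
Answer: -29382382876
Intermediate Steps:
F = 140983 (F = 150447 - 9464 = 140983)
(-90356 + 17605)*(F + 262893) = (-90356 + 17605)*(140983 + 262893) = -72751*403876 = -29382382876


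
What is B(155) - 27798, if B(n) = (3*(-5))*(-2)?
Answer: -27768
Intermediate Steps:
B(n) = 30 (B(n) = -15*(-2) = 30)
B(155) - 27798 = 30 - 27798 = -27768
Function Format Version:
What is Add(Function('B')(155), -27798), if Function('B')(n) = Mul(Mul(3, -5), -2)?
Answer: -27768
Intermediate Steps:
Function('B')(n) = 30 (Function('B')(n) = Mul(-15, -2) = 30)
Add(Function('B')(155), -27798) = Add(30, -27798) = -27768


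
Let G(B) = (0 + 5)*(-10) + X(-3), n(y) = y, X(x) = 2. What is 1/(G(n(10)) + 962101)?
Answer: 1/962053 ≈ 1.0394e-6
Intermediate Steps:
G(B) = -48 (G(B) = (0 + 5)*(-10) + 2 = 5*(-10) + 2 = -50 + 2 = -48)
1/(G(n(10)) + 962101) = 1/(-48 + 962101) = 1/962053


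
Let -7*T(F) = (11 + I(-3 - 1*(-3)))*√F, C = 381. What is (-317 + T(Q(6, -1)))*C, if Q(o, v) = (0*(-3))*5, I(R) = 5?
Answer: -120777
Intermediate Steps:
Q(o, v) = 0 (Q(o, v) = 0*5 = 0)
T(F) = -16*√F/7 (T(F) = -(11 + 5)*√F/7 = -16*√F/7)
(-317 + T(Q(6, -1)))*C = (-317 - 16*√0/7)*381 = (-317 - 16/7*0)*381 = (-317 + 0)*381 = -317*381 = -120777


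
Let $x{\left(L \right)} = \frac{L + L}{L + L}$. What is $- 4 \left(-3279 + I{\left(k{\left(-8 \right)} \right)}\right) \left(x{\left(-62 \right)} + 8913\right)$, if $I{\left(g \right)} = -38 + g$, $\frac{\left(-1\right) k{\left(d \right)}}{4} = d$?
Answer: $117129960$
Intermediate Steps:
$k{\left(d \right)} = - 4 d$
$x{\left(L \right)} = 1$ ($x{\left(L \right)} = \frac{2 L}{2 L} = 2 L \frac{1}{2 L} = 1$)
$- 4 \left(-3279 + I{\left(k{\left(-8 \right)} \right)}\right) \left(x{\left(-62 \right)} + 8913\right) = - 4 \left(-3279 - 6\right) \left(1 + 8913\right) = - 4 \left(-3279 + \left(-38 + 32\right)\right) 8914 = - 4 \left(-3279 - 6\right) 8914 = - 4 \left(\left(-3285\right) 8914\right) = \left(-4\right) \left(-29282490\right) = 117129960$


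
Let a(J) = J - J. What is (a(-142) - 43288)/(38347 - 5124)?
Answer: -43288/33223 ≈ -1.3030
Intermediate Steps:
a(J) = 0
(a(-142) - 43288)/(38347 - 5124) = (0 - 43288)/(38347 - 5124) = -43288/33223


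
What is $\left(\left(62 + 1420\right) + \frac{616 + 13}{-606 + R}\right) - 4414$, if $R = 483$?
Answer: $- \frac{361265}{123} \approx -2937.1$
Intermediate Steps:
$\left(\left(62 + 1420\right) + \frac{616 + 13}{-606 + R}\right) - 4414 = \left(\left(62 + 1420\right) + \frac{616 + 13}{-606 + 483}\right) - 4414 = \left(1482 + \frac{629}{-123}\right) - 4414 = \left(1482 + 629 \left(- \frac{1}{123}\right)\right) - 4414 = \left(1482 - \frac{629}{123}\right) - 4414 = \frac{181657}{123} - 4414 = - \frac{361265}{123}$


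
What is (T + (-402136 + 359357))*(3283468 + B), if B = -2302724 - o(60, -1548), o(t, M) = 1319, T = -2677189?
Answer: -2664004658400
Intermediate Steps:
B = -2304043 (B = -2302724 - 1*1319 = -2302724 - 1319 = -2304043)
(T + (-402136 + 359357))*(3283468 + B) = (-2677189 + (-402136 + 359357))*(3283468 - 2304043) = (-2677189 - 42779)*979425 = -2719968*979425 = -2664004658400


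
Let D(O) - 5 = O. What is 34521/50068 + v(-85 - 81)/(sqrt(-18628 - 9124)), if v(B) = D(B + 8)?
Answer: 34521/50068 + 153*I*sqrt(6938)/13876 ≈ 0.68948 + 0.91843*I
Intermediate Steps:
D(O) = 5 + O
v(B) = 13 + B (v(B) = 5 + (B + 8) = 5 + (8 + B) = 13 + B)
34521/50068 + v(-85 - 81)/(sqrt(-18628 - 9124)) = 34521/50068 + (13 + (-85 - 81))/(sqrt(-18628 - 9124)) = 34521*(1/50068) + (13 - 166)/(sqrt(-27752)) = 34521/50068 - 153*(-I*sqrt(6938)/13876) = 34521/50068 - (-153)*I*sqrt(6938)/13876 = 34521/50068 + 153*I*sqrt(6938)/13876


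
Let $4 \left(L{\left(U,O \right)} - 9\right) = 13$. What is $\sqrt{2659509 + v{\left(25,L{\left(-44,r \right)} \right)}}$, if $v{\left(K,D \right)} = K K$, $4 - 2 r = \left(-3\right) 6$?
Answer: $\sqrt{2660134} \approx 1631.0$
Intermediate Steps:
$r = 11$ ($r = 2 - \frac{\left(-3\right) 6}{2} = 2 - -9 = 2 + 9 = 11$)
$L{\left(U,O \right)} = \frac{49}{4}$ ($L{\left(U,O \right)} = 9 + \frac{1}{4} \cdot 13 = 9 + \frac{13}{4} = \frac{49}{4}$)
$v{\left(K,D \right)} = K^{2}$
$\sqrt{2659509 + v{\left(25,L{\left(-44,r \right)} \right)}} = \sqrt{2659509 + 25^{2}} = \sqrt{2659509 + 625} = \sqrt{2660134}$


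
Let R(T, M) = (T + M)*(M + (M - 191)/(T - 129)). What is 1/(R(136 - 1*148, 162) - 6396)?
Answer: 47/842938 ≈ 5.5757e-5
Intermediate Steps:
R(T, M) = (M + T)*(M + (-191 + M)/(-129 + T))
1/(R(136 - 1*148, 162) - 6396) = 1/((-191*162 - 191*(136 - 1*148) - 128*162² + 162*(136 - 1*148)² + (136 - 1*148)*162² - 128*162*(136 - 1*148))/(-129 + (136 - 1*148)) - 6396) = 1/((-30942 - 191*(136 - 148) - 128*26244 + 162*(136 - 148)² + (136 - 148)*26244 - 128*162*(136 - 148))/(-129 + (136 - 148)) - 6396) = 1/((-30942 - 191*(-12) - 3359232 + 162*(-12)² - 12*26244 - 128*162*(-12))/(-129 - 12) - 6396) = 1/((-30942 + 2292 - 3359232 + 162*144 - 314928 + 248832)/(-141) - 6396) = 1/(-(-30942 + 2292 - 3359232 + 23328 - 314928 + 248832)/141 - 6396) = 1/(-1/141*(-3430650) - 6396) = 1/(1143550/47 - 6396) = 1/(842938/47) = 47/842938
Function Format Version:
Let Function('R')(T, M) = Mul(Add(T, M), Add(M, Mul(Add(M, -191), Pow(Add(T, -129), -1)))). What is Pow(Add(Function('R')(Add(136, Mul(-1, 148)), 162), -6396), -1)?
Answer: Rational(47, 842938) ≈ 5.5757e-5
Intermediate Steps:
Function('R')(T, M) = Mul(Add(M, T), Add(M, Mul(Pow(Add(-129, T), -1), Add(-191, M)))) (Function('R')(T, M) = Mul(Add(M, T), Add(M, Mul(Add(-191, M), Pow(Add(-129, T), -1)))) = Mul(Add(M, T), Add(M, Mul(Pow(Add(-129, T), -1), Add(-191, M)))))
Pow(Add(Function('R')(Add(136, Mul(-1, 148)), 162), -6396), -1) = Pow(Add(Mul(Pow(Add(-129, Add(136, Mul(-1, 148))), -1), Add(Mul(-191, 162), Mul(-191, Add(136, Mul(-1, 148))), Mul(-128, Pow(162, 2)), Mul(162, Pow(Add(136, Mul(-1, 148)), 2)), Mul(Add(136, Mul(-1, 148)), Pow(162, 2)), Mul(-128, 162, Add(136, Mul(-1, 148))))), -6396), -1) = Pow(Add(Mul(Pow(Add(-129, Add(136, -148)), -1), Add(-30942, Mul(-191, Add(136, -148)), Mul(-128, 26244), Mul(162, Pow(Add(136, -148), 2)), Mul(Add(136, -148), 26244), Mul(-128, 162, Add(136, -148)))), -6396), -1) = Pow(Add(Mul(Pow(Add(-129, -12), -1), Add(-30942, Mul(-191, -12), -3359232, Mul(162, Pow(-12, 2)), Mul(-12, 26244), Mul(-128, 162, -12))), -6396), -1) = Pow(Add(Mul(Pow(-141, -1), Add(-30942, 2292, -3359232, Mul(162, 144), -314928, 248832)), -6396), -1) = Pow(Add(Mul(Rational(-1, 141), Add(-30942, 2292, -3359232, 23328, -314928, 248832)), -6396), -1) = Pow(Add(Mul(Rational(-1, 141), -3430650), -6396), -1) = Pow(Add(Rational(1143550, 47), -6396), -1) = Pow(Rational(842938, 47), -1) = Rational(47, 842938)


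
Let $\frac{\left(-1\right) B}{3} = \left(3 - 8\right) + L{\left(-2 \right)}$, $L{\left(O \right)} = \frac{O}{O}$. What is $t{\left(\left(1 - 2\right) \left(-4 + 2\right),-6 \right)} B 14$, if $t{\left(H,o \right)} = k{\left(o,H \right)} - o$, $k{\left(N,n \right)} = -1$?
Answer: $840$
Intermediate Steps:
$t{\left(H,o \right)} = -1 - o$
$L{\left(O \right)} = 1$
$B = 12$ ($B = - 3 \left(\left(3 - 8\right) + 1\right) = - 3 \left(-5 + 1\right) = \left(-3\right) \left(-4\right) = 12$)
$t{\left(\left(1 - 2\right) \left(-4 + 2\right),-6 \right)} B 14 = \left(-1 - -6\right) 12 \cdot 14 = \left(-1 + 6\right) 12 \cdot 14 = 5 \cdot 12 \cdot 14 = 60 \cdot 14 = 840$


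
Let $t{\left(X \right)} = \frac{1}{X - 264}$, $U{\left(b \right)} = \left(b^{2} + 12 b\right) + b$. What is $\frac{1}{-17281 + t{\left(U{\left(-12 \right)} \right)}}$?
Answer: $- \frac{276}{4769557} \approx -5.7867 \cdot 10^{-5}$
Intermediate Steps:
$U{\left(b \right)} = b^{2} + 13 b$
$t{\left(X \right)} = \frac{1}{-264 + X}$
$\frac{1}{-17281 + t{\left(U{\left(-12 \right)} \right)}} = \frac{1}{-17281 + \frac{1}{-264 - 12 \left(13 - 12\right)}} = \frac{1}{-17281 + \frac{1}{-264 - 12}} = \frac{1}{-17281 + \frac{1}{-276}} = \frac{1}{-17281 - \frac{1}{276}} = \frac{1}{- \frac{4769557}{276}} = - \frac{276}{4769557}$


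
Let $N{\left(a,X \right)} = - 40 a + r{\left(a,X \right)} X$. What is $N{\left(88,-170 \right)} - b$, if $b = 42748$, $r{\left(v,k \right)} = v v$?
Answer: $-1362748$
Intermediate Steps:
$r{\left(v,k \right)} = v^{2}$
$N{\left(a,X \right)} = - 40 a + X a^{2}$ ($N{\left(a,X \right)} = - 40 a + a^{2} X = - 40 a + X a^{2}$)
$N{\left(88,-170 \right)} - b = 88 \left(-40 - 14960\right) - 42748 = 88 \left(-15000\right) - 42748 = -1320000 - 42748 = -1362748$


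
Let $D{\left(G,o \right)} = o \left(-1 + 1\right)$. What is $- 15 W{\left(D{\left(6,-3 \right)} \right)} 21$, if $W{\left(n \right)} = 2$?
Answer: $-630$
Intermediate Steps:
$D{\left(G,o \right)} = 0$ ($D{\left(G,o \right)} = o 0 = 0$)
$- 15 W{\left(D{\left(6,-3 \right)} \right)} 21 = \left(-15\right) 2 \cdot 21 = \left(-30\right) 21 = -630$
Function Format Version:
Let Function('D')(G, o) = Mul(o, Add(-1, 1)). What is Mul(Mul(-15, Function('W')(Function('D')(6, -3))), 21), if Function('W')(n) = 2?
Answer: -630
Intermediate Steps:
Function('D')(G, o) = 0 (Function('D')(G, o) = Mul(o, 0) = 0)
Mul(Mul(-15, Function('W')(Function('D')(6, -3))), 21) = Mul(Mul(-15, 2), 21) = Mul(-30, 21) = -630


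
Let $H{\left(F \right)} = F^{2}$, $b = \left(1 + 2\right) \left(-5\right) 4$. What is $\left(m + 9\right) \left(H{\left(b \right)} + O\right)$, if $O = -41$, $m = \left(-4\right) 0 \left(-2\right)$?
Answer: $32031$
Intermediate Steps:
$m = 0$ ($m = 0 \left(-2\right) = 0$)
$b = -60$ ($b = 3 \left(-5\right) 4 = \left(-15\right) 4 = -60$)
$\left(m + 9\right) \left(H{\left(b \right)} + O\right) = \left(0 + 9\right) \left(\left(-60\right)^{2} - 41\right) = 9 \left(3600 - 41\right) = 9 \cdot 3559 = 32031$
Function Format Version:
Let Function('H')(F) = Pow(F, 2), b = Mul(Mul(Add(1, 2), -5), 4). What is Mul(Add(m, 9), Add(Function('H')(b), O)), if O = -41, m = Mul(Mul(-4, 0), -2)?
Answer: 32031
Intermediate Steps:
m = 0 (m = Mul(0, -2) = 0)
b = -60 (b = Mul(Mul(3, -5), 4) = Mul(-15, 4) = -60)
Mul(Add(m, 9), Add(Function('H')(b), O)) = Mul(Add(0, 9), Add(Pow(-60, 2), -41)) = Mul(9, Add(3600, -41)) = Mul(9, 3559) = 32031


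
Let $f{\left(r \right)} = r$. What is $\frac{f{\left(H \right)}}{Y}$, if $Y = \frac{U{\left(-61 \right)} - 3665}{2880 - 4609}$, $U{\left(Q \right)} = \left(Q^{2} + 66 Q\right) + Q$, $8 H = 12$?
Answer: $\frac{5187}{8062} \approx 0.64339$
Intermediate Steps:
$H = \frac{3}{2}$ ($H = \frac{1}{8} \cdot 12 = \frac{3}{2} \approx 1.5$)
$U{\left(Q \right)} = Q^{2} + 67 Q$
$Y = \frac{4031}{1729}$ ($Y = \frac{- 61 \left(67 - 61\right) - 3665}{2880 - 4609} = \frac{\left(-61\right) 6 - 3665}{-1729} = \left(-366 - 3665\right) \left(- \frac{1}{1729}\right) = \left(-4031\right) \left(- \frac{1}{1729}\right) = \frac{4031}{1729} \approx 2.3314$)
$\frac{f{\left(H \right)}}{Y} = \frac{3}{2 \cdot \frac{4031}{1729}} = \frac{3}{2} \cdot \frac{1729}{4031} = \frac{5187}{8062}$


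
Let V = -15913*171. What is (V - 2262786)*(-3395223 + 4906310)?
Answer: -7531120099083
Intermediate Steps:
V = -2721123
(V - 2262786)*(-3395223 + 4906310) = (-2721123 - 2262786)*(-3395223 + 4906310) = -4983909*1511087 = -7531120099083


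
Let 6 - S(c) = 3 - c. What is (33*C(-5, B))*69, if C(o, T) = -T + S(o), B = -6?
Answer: 9108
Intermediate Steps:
S(c) = 3 + c (S(c) = 6 - (3 - c) = 6 + (-3 + c) = 3 + c)
C(o, T) = 3 + o - T (C(o, T) = -T + (3 + o) = 3 + o - T)
(33*C(-5, B))*69 = (33*(3 - 5 - 1*(-6)))*69 = (33*(3 - 5 + 6))*69 = (33*4)*69 = 132*69 = 9108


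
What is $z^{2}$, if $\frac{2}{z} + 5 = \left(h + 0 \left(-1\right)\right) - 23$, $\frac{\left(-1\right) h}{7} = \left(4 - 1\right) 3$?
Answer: $\frac{4}{8281} \approx 0.00048303$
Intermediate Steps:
$h = -63$ ($h = - 7 \left(4 - 1\right) 3 = - 7 \cdot 3 \cdot 3 = \left(-7\right) 9 = -63$)
$z = - \frac{2}{91}$ ($z = \frac{2}{-5 + \left(\left(-63 + 0 \left(-1\right)\right) - 23\right)} = \frac{2}{-5 + \left(\left(-63 + 0\right) - 23\right)} = \frac{2}{-5 - 86} = \frac{2}{-91} = 2 \left(- \frac{1}{91}\right) = - \frac{2}{91} \approx -0.021978$)
$z^{2} = \left(- \frac{2}{91}\right)^{2} = \frac{4}{8281}$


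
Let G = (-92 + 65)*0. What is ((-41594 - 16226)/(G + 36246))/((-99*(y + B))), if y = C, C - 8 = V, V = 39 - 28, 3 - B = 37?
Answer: -826/768933 ≈ -0.0010742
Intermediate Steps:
B = -34 (B = 3 - 1*37 = 3 - 37 = -34)
V = 11
C = 19 (C = 8 + 11 = 19)
G = 0 (G = -27*0 = 0)
y = 19
((-41594 - 16226)/(G + 36246))/((-99*(y + B))) = ((-41594 - 16226)/(0 + 36246))/((-99*(19 - 34))) = (-57820/36246)/((-99*(-15))) = -57820*1/36246/1485 = -4130/2589*1/1485 = -826/768933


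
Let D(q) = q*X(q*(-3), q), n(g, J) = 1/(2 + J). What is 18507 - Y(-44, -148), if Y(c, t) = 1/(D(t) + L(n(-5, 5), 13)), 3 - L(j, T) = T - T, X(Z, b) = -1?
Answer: 2794556/151 ≈ 18507.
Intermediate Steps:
D(q) = -q (D(q) = q*(-1) = -q)
L(j, T) = 3 (L(j, T) = 3 - (T - T) = 3 - 1*0 = 3 + 0 = 3)
Y(c, t) = 1/(3 - t) (Y(c, t) = 1/(-t + 3) = 1/(3 - t))
18507 - Y(-44, -148) = 18507 - 1/(3 - 1*(-148)) = 18507 - 1/(3 + 148) = 18507 - 1/151 = 2794556/151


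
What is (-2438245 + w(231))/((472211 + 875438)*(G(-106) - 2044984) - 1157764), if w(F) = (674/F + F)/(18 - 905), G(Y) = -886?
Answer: 249794569900/282462379818289209 ≈ 8.8435e-7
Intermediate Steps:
w(F) = -674/(887*F) - F/887 (w(F) = (F + 674/F)/(-887) = (F + 674/F)*(-1/887) = -674/(887*F) - F/887)
(-2438245 + w(231))/((472211 + 875438)*(G(-106) - 2044984) - 1157764) = (-2438245 + (1/887)*(-674 - 1*231²)/231)/((472211 + 875438)*(-886 - 2044984) - 1157764) = (-2438245 + (1/887)*(1/231)*(-674 - 1*53361))/(1347649*(-2045870) - 1157764) = (-2438245 + (1/887)*(1/231)*(-674 - 53361))/(-2757114659630 - 1157764) = (-2438245 + (1/887)*(1/231)*(-54035))/(-2757115817394) = (-2438245 - 54035/204897)*(-1/2757115817394) = -499589139800/204897*(-1/2757115817394) = 249794569900/282462379818289209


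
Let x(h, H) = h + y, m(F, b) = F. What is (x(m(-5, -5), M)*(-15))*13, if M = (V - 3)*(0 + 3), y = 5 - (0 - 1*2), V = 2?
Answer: -390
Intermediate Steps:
y = 7 (y = 5 - (0 - 2) = 5 - 1*(-2) = 5 + 2 = 7)
M = -3 (M = (2 - 3)*(0 + 3) = -1*3 = -3)
x(h, H) = 7 + h (x(h, H) = h + 7 = 7 + h)
(x(m(-5, -5), M)*(-15))*13 = ((7 - 5)*(-15))*13 = (2*(-15))*13 = -30*13 = -390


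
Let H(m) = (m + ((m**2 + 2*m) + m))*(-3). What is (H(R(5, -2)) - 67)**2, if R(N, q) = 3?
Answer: 16900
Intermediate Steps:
H(m) = -12*m - 3*m**2 (H(m) = (m + (m**2 + 3*m))*(-3) = (m**2 + 4*m)*(-3) = -12*m - 3*m**2)
(H(R(5, -2)) - 67)**2 = (-3*3*(4 + 3) - 67)**2 = (-3*3*7 - 67)**2 = (-63 - 67)**2 = (-130)**2 = 16900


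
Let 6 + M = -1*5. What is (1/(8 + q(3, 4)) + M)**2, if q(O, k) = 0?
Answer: 7569/64 ≈ 118.27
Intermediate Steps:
M = -11 (M = -6 - 1*5 = -6 - 5 = -11)
(1/(8 + q(3, 4)) + M)**2 = (1/(8 + 0) - 11)**2 = (1/8 - 11)**2 = (-87/8)**2 = 7569/64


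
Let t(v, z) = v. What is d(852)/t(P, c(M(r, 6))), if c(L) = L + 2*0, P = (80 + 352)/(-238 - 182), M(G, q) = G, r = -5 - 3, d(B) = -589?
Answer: 20615/36 ≈ 572.64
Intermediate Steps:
r = -8
P = -36/35 (P = 432/(-420) = 432*(-1/420) = -36/35 ≈ -1.0286)
c(L) = L (c(L) = L + 0 = L)
d(852)/t(P, c(M(r, 6))) = -589/(-36/35) = -589*(-35/36) = 20615/36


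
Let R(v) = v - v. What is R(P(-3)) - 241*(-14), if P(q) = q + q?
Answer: 3374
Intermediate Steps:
P(q) = 2*q
R(v) = 0
R(P(-3)) - 241*(-14) = 0 - 241*(-14) = 0 + 3374 = 3374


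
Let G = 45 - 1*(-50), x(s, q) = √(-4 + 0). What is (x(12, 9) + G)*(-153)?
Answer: -14535 - 306*I ≈ -14535.0 - 306.0*I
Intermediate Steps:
x(s, q) = 2*I (x(s, q) = √(-4) = 2*I)
G = 95 (G = 45 + 50 = 95)
(x(12, 9) + G)*(-153) = (2*I + 95)*(-153) = (95 + 2*I)*(-153) = -14535 - 306*I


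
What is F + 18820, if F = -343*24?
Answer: 10588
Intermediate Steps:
F = -8232
F + 18820 = -8232 + 18820 = 10588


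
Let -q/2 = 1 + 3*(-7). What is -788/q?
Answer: -197/10 ≈ -19.700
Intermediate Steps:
q = 40 (q = -2*(1 + 3*(-7)) = -2*(1 - 21) = -2*(-20) = 40)
-788/q = -788/40 = -788*1/40 = -197/10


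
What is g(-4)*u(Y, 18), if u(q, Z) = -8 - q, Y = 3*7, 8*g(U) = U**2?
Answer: -58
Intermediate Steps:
g(U) = U**2/8
Y = 21
g(-4)*u(Y, 18) = ((1/8)*(-4)**2)*(-8 - 1*21) = ((1/8)*16)*(-8 - 21) = 2*(-29) = -58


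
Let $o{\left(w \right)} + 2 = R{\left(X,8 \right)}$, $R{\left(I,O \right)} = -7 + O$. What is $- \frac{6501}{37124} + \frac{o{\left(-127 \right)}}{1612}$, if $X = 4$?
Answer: $- \frac{657296}{3740243} \approx -0.17574$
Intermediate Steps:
$o{\left(w \right)} = -1$ ($o{\left(w \right)} = -2 + \left(-7 + 8\right) = -2 + 1 = -1$)
$- \frac{6501}{37124} + \frac{o{\left(-127 \right)}}{1612} = - \frac{6501}{37124} - \frac{1}{1612} = - \frac{657296}{3740243}$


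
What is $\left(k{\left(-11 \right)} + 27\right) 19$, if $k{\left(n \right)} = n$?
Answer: $304$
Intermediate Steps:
$\left(k{\left(-11 \right)} + 27\right) 19 = \left(-11 + 27\right) 19 = 16 \cdot 19 = 304$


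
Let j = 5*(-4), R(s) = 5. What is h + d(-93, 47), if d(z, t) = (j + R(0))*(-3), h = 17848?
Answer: 17893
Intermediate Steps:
j = -20
d(z, t) = 45 (d(z, t) = (-20 + 5)*(-3) = -15*(-3) = 45)
h + d(-93, 47) = 17848 + 45 = 17893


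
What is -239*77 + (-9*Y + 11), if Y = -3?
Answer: -18365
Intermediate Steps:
-239*77 + (-9*Y + 11) = -239*77 + (-9*(-3) + 11) = -18403 + (27 + 11) = -18403 + 38 = -18365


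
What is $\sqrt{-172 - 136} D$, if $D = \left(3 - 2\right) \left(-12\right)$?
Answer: $- 24 i \sqrt{77} \approx - 210.6 i$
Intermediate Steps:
$D = -12$ ($D = 1 \left(-12\right) = -12$)
$\sqrt{-172 - 136} D = \sqrt{-172 - 136} \left(-12\right) = \sqrt{-308} \left(-12\right) = 2 i \sqrt{77} \left(-12\right) = - 24 i \sqrt{77}$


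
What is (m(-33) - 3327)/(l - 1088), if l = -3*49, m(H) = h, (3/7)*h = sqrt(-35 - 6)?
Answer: 3327/1235 - 7*I*sqrt(41)/3705 ≈ 2.6939 - 0.012098*I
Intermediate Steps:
h = 7*I*sqrt(41)/3 (h = 7*sqrt(-35 - 6)/3 = 7*sqrt(-41)/3 = 7*(I*sqrt(41))/3 = 7*I*sqrt(41)/3 ≈ 14.941*I)
m(H) = 7*I*sqrt(41)/3
l = -147
(m(-33) - 3327)/(l - 1088) = (7*I*sqrt(41)/3 - 3327)/(-147 - 1088) = (-3327 + 7*I*sqrt(41)/3)/(-1235) = (-3327 + 7*I*sqrt(41)/3)*(-1/1235) = 3327/1235 - 7*I*sqrt(41)/3705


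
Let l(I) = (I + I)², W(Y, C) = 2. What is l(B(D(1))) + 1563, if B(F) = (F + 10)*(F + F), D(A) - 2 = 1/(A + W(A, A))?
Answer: 1199899/81 ≈ 14814.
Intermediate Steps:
D(A) = 2 + 1/(2 + A) (D(A) = 2 + 1/(A + 2) = 2 + 1/(2 + A))
B(F) = 2*F*(10 + F) (B(F) = (10 + F)*(2*F) = 2*F*(10 + F))
l(I) = 4*I² (l(I) = (2*I)² = 4*I²)
l(B(D(1))) + 1563 = 4*(2*((5 + 2*1)/(2 + 1))*(10 + (5 + 2*1)/(2 + 1)))² + 1563 = 4*(2*((5 + 2)/3)*(10 + (5 + 2)/3))² + 1563 = 4*(2*((⅓)*7)*(10 + (⅓)*7))² + 1563 = 4*(2*(7/3)*(10 + 7/3))² + 1563 = 4*(2*(7/3)*(37/3))² + 1563 = 4*(518/9)² + 1563 = 4*(268324/81) + 1563 = 1073296/81 + 1563 = 1199899/81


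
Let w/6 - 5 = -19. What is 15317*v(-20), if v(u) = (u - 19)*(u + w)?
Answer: 62125752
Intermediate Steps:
w = -84 (w = 30 + 6*(-19) = 30 - 114 = -84)
v(u) = (-84 + u)*(-19 + u) (v(u) = (u - 19)*(u - 84) = (-19 + u)*(-84 + u) = (-84 + u)*(-19 + u))
15317*v(-20) = 15317*(1596 + (-20)² - 103*(-20)) = 15317*(1596 + 400 + 2060) = 15317*4056 = 62125752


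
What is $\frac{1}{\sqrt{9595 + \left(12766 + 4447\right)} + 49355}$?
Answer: $\frac{49355}{2435889217} - \frac{2 \sqrt{6702}}{2435889217} \approx 2.0194 \cdot 10^{-5}$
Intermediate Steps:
$\frac{1}{\sqrt{9595 + \left(12766 + 4447\right)} + 49355} = \frac{1}{\sqrt{9595 + 17213} + 49355} = \frac{1}{\sqrt{26808} + 49355} = \frac{1}{2 \sqrt{6702} + 49355} = \frac{1}{49355 + 2 \sqrt{6702}}$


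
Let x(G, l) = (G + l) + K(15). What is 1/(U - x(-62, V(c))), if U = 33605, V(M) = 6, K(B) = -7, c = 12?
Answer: 1/33668 ≈ 2.9702e-5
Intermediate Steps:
x(G, l) = -7 + G + l (x(G, l) = (G + l) - 7 = -7 + G + l)
1/(U - x(-62, V(c))) = 1/(33605 - (-7 - 62 + 6)) = 1/(33605 - 1*(-63)) = 1/(33605 + 63) = 1/33668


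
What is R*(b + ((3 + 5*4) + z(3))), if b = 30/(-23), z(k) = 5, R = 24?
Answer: 14736/23 ≈ 640.70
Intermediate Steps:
b = -30/23 (b = 30*(-1/23) = -30/23 ≈ -1.3043)
R*(b + ((3 + 5*4) + z(3))) = 24*(-30/23 + ((3 + 5*4) + 5)) = 24*(-30/23 + ((3 + 20) + 5)) = 24*(-30/23 + (23 + 5)) = 24*(-30/23 + 28) = 24*(614/23) = 14736/23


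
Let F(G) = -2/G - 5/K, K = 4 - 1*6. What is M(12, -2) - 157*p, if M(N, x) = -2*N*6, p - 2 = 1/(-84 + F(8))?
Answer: -149138/327 ≈ -456.08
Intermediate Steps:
K = -2 (K = 4 - 6 = -2)
F(G) = 5/2 - 2/G (F(G) = -2/G - 5/(-2) = -2/G - 5*(-1/2) = -2/G + 5/2 = 5/2 - 2/G)
p = 650/327 (p = 2 + 1/(-84 + (5/2 - 2/8)) = 2 + 1/(-84 + (5/2 - 2*1/8)) = 2 + 1/(-84 + (5/2 - 1/4)) = 2 + 1/(-84 + 9/4) = 2 + 1/(-327/4) = 2 - 4/327 = 650/327 ≈ 1.9878)
M(N, x) = -12*N
M(12, -2) - 157*p = -12*12 - 157*650/327 = -144 - 102050/327 = -149138/327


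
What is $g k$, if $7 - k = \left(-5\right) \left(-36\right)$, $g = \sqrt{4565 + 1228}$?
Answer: $- 173 \sqrt{5793} \approx -13167.0$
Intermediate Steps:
$g = \sqrt{5793} \approx 76.112$
$k = -173$ ($k = 7 - \left(-5\right) \left(-36\right) = 7 - 180 = -173$)
$g k = \sqrt{5793} \left(-173\right) = - 173 \sqrt{5793}$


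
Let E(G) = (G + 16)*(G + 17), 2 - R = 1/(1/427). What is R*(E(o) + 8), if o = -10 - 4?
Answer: -5950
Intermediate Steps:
o = -14
R = -425 (R = 2 - 1/(1/427) = 2 - 1/1/427 = 2 - 1*427 = 2 - 427 = -425)
E(G) = (16 + G)*(17 + G)
R*(E(o) + 8) = -425*((272 + (-14)² + 33*(-14)) + 8) = -425*((272 + 196 - 462) + 8) = -425*(6 + 8) = -425*14 = -5950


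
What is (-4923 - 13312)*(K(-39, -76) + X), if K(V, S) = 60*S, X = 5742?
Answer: -21553770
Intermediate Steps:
(-4923 - 13312)*(K(-39, -76) + X) = (-4923 - 13312)*(60*(-76) + 5742) = -18235*(-4560 + 5742) = -18235*1182 = -21553770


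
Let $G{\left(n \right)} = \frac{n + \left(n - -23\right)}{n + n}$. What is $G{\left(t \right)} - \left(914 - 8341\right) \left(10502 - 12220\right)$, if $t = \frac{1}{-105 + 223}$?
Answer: $-12758228$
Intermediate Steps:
$t = \frac{1}{118} \approx 0.0084746$
$G{\left(n \right)} = \frac{23 + 2 n}{2 n}$ ($G{\left(n \right)} = \frac{n + \left(n + 23\right)}{2 n} = \left(n + \left(23 + n\right)\right) \frac{1}{2 n} = \left(23 + 2 n\right) \frac{1}{2 n} = \frac{23 + 2 n}{2 n}$)
$G{\left(t \right)} - \left(914 - 8341\right) \left(10502 - 12220\right) = \frac{1}{\frac{1}{118}} \left(\frac{23}{2} + \frac{1}{118}\right) - \left(914 - 8341\right) \left(10502 - 12220\right) = 118 \cdot \frac{679}{59} - \left(-7427\right) \left(-1718\right) = 1358 - 12759586 = -12758228$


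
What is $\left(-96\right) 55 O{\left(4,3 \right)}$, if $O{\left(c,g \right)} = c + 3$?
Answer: $-36960$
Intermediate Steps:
$O{\left(c,g \right)} = 3 + c$
$\left(-96\right) 55 O{\left(4,3 \right)} = \left(-96\right) 55 \left(3 + 4\right) = \left(-5280\right) 7 = -36960$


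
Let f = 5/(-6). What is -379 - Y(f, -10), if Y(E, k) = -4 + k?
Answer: -365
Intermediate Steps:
f = -⅚ (f = 5*(-⅙) = -⅚ ≈ -0.83333)
-379 - Y(f, -10) = -379 - (-4 - 10) = -379 - 1*(-14) = -379 + 14 = -365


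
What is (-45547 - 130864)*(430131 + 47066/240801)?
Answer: -18271949616512767/240801 ≈ -7.5880e+10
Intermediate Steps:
(-45547 - 130864)*(430131 + 47066/240801) = -176411*(430131 + 47066*(1/240801)) = -176411*(430131 + 47066/240801) = -176411*103576021997/240801 = -18271949616512767/240801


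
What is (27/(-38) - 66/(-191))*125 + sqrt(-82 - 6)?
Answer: -331125/7258 + 2*I*sqrt(22) ≈ -45.622 + 9.3808*I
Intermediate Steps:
(27/(-38) - 66/(-191))*125 + sqrt(-82 - 6) = (27*(-1/38) - 66*(-1/191))*125 + sqrt(-88) = (-27/38 + 66/191)*125 + 2*I*sqrt(22) = -2649/7258*125 + 2*I*sqrt(22) = -331125/7258 + 2*I*sqrt(22)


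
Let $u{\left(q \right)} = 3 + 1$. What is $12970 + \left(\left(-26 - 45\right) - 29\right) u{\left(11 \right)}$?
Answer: $12570$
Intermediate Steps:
$u{\left(q \right)} = 4$
$12970 + \left(\left(-26 - 45\right) - 29\right) u{\left(11 \right)} = 12970 + \left(\left(-26 - 45\right) - 29\right) 4 = 12970 + \left(-71 - 29\right) 4 = 12970 - 400 = 12570$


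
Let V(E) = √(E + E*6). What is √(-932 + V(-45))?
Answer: √(-932 + 3*I*√35) ≈ 0.2907 + 30.53*I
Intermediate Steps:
V(E) = √7*√E (V(E) = √(E + 6*E) = √(7*E) = √7*√E)
√(-932 + V(-45)) = √(-932 + √7*√(-45)) = √(-932 + √7*(3*I*√5)) = √(-932 + 3*I*√35)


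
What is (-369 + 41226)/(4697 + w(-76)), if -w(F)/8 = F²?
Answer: -13619/13837 ≈ -0.98425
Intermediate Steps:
w(F) = -8*F²
(-369 + 41226)/(4697 + w(-76)) = (-369 + 41226)/(4697 - 8*(-76)²) = 40857/(4697 - 8*5776) = 40857/(4697 - 46208) = 40857/(-41511) = 40857*(-1/41511) = -13619/13837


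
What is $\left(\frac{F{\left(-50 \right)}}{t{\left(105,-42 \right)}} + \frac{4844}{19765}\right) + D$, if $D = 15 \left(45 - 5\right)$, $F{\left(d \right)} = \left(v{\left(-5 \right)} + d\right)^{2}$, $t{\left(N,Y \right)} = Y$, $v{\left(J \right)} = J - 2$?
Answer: $\frac{144688321}{276710} \approx 522.89$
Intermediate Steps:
$v{\left(J \right)} = -2 + J$ ($v{\left(J \right)} = J - 2 = -2 + J$)
$F{\left(d \right)} = \left(-7 + d\right)^{2}$ ($F{\left(d \right)} = \left(\left(-2 - 5\right) + d\right)^{2} = \left(-7 + d\right)^{2}$)
$D = 600$ ($D = 15 \cdot 40 = 600$)
$\left(\frac{F{\left(-50 \right)}}{t{\left(105,-42 \right)}} + \frac{4844}{19765}\right) + D = \left(\frac{\left(-7 - 50\right)^{2}}{-42} + \frac{4844}{19765}\right) + 600 = \left(\left(-57\right)^{2} \left(- \frac{1}{42}\right) + 4844 \cdot \frac{1}{19765}\right) + 600 = \left(3249 \left(- \frac{1}{42}\right) + \frac{4844}{19765}\right) + 600 = \left(- \frac{1083}{14} + \frac{4844}{19765}\right) + 600 = - \frac{21337679}{276710} + 600 = \frac{144688321}{276710}$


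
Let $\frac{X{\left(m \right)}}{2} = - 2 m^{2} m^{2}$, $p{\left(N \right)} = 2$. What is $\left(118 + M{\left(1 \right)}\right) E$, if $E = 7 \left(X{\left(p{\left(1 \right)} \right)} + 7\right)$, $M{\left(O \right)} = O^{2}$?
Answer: $-47481$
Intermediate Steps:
$X{\left(m \right)} = - 4 m^{4}$ ($X{\left(m \right)} = 2 - 2 m^{2} m^{2} = 2 \left(- 2 m^{4}\right) = - 4 m^{4}$)
$E = -399$ ($E = 7 \left(- 4 \cdot 2^{4} + 7\right) = 7 \left(\left(-4\right) 16 + 7\right) = 7 \left(-64 + 7\right) = 7 \left(-57\right) = -399$)
$\left(118 + M{\left(1 \right)}\right) E = \left(118 + 1^{2}\right) \left(-399\right) = \left(118 + 1\right) \left(-399\right) = 119 \left(-399\right) = -47481$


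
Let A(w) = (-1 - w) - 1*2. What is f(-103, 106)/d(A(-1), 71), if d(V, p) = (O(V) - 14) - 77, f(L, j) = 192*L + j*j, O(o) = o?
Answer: 8540/93 ≈ 91.828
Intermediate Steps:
A(w) = -3 - w (A(w) = (-1 - w) - 2 = -3 - w)
f(L, j) = j**2 + 192*L (f(L, j) = 192*L + j**2 = j**2 + 192*L)
d(V, p) = -91 + V (d(V, p) = (V - 14) - 77 = (-14 + V) - 77 = -91 + V)
f(-103, 106)/d(A(-1), 71) = (106**2 + 192*(-103))/(-91 + (-3 - 1*(-1))) = (11236 - 19776)/(-91 + (-3 + 1)) = -8540/(-91 - 2) = -8540/(-93) = -8540*(-1/93) = 8540/93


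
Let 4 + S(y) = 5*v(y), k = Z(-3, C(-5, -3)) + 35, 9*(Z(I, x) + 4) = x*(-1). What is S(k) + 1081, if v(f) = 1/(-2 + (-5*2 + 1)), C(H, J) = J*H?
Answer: 11842/11 ≈ 1076.5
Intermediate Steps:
C(H, J) = H*J
Z(I, x) = -4 - x/9 (Z(I, x) = -4 + (x*(-1))/9 = -4 + (-x)/9 = -4 - x/9)
v(f) = -1/11 (v(f) = 1/(-2 + (-10 + 1)) = 1/(-2 - 9) = 1/(-11) = -1/11)
k = 88/3 (k = (-4 - (-5)*(-3)/9) + 35 = (-4 - ⅑*15) + 35 = (-4 - 5/3) + 35 = -17/3 + 35 = 88/3 ≈ 29.333)
S(y) = -49/11 (S(y) = -4 + 5*(-1/11) = -4 - 5/11 = -49/11)
S(k) + 1081 = -49/11 + 1081 = 11842/11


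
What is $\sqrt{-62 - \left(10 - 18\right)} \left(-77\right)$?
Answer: $- 231 i \sqrt{6} \approx - 565.83 i$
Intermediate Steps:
$\sqrt{-62 - \left(10 - 18\right)} \left(-77\right) = \sqrt{-62 - -8} \left(-77\right) = \sqrt{-62 + 8} \left(-77\right) = \sqrt{-54} \left(-77\right) = 3 i \sqrt{6} \left(-77\right) = - 231 i \sqrt{6}$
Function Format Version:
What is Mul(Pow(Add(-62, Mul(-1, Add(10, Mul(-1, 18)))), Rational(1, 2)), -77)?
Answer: Mul(-231, I, Pow(6, Rational(1, 2))) ≈ Mul(-565.83, I)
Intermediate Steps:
Mul(Pow(Add(-62, Mul(-1, Add(10, Mul(-1, 18)))), Rational(1, 2)), -77) = Mul(Pow(Add(-62, Mul(-1, Add(10, -18))), Rational(1, 2)), -77) = Mul(Pow(Add(-62, Mul(-1, -8)), Rational(1, 2)), -77) = Mul(Pow(Add(-62, 8), Rational(1, 2)), -77) = Mul(Pow(-54, Rational(1, 2)), -77) = Mul(Mul(3, I, Pow(6, Rational(1, 2))), -77) = Mul(-231, I, Pow(6, Rational(1, 2)))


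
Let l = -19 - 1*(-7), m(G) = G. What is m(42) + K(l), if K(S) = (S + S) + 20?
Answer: 38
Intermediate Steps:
l = -12 (l = -19 + 7 = -12)
K(S) = 20 + 2*S (K(S) = 2*S + 20 = 20 + 2*S)
m(42) + K(l) = 42 + (20 + 2*(-12)) = 42 + (20 - 24) = 42 - 4 = 38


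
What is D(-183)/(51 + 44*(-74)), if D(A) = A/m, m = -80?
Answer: -183/256400 ≈ -0.00071373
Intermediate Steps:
D(A) = -A/80 (D(A) = A/(-80) = A*(-1/80) = -A/80)
D(-183)/(51 + 44*(-74)) = (-1/80*(-183))/(51 + 44*(-74)) = 183/(80*(51 - 3256)) = (183/80)/(-3205) = (183/80)*(-1/3205) = -183/256400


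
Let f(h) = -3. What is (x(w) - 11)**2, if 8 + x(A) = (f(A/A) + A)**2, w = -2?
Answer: 36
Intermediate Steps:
x(A) = -8 + (-3 + A)**2
(x(w) - 11)**2 = ((-8 + (-3 - 2)**2) - 11)**2 = ((-8 + (-5)**2) - 11)**2 = ((-8 + 25) - 11)**2 = (17 - 11)**2 = 6**2 = 36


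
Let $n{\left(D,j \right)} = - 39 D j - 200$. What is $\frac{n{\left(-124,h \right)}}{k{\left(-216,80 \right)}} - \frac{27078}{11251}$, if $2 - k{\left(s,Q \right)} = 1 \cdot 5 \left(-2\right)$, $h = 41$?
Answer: $\frac{557057035}{33753} \approx 16504.0$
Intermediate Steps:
$n{\left(D,j \right)} = -200 - 39 D j$ ($n{\left(D,j \right)} = - 39 D j - 200 = -200 - 39 D j$)
$k{\left(s,Q \right)} = 12$ ($k{\left(s,Q \right)} = 2 - 1 \cdot 5 \left(-2\right) = 2 - 5 \left(-2\right) = 2 - -10 = 2 + 10 = 12$)
$\frac{n{\left(-124,h \right)}}{k{\left(-216,80 \right)}} - \frac{27078}{11251} = \frac{-200 - \left(-4836\right) 41}{12} - \frac{27078}{11251} = \left(-200 + 198276\right) \frac{1}{12} - \frac{27078}{11251} = 198076 \cdot \frac{1}{12} - \frac{27078}{11251} = \frac{49519}{3} - \frac{27078}{11251} = \frac{557057035}{33753}$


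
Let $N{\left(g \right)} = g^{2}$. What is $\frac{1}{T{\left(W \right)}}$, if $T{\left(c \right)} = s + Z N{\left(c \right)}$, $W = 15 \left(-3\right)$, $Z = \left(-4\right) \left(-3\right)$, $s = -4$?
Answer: $\frac{1}{24296} \approx 4.1159 \cdot 10^{-5}$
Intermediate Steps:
$Z = 12$
$W = -45$
$T{\left(c \right)} = -4 + 12 c^{2}$
$\frac{1}{T{\left(W \right)}} = \frac{1}{-4 + 12 \left(-45\right)^{2}} = \frac{1}{-4 + 12 \cdot 2025} = \frac{1}{-4 + 24300} = \frac{1}{24296}$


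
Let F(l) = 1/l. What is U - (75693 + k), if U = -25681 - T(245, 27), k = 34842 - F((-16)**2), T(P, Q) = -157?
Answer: -34831103/256 ≈ -1.3606e+5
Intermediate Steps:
k = 8919551/256 (k = 34842 - 1/((-16)**2) = 34842 - 1/256 = 8919551/256 ≈ 34842.)
U = -25524 (U = -25681 - 1*(-157) = -25681 + 157 = -25524)
U - (75693 + k) = -25524 - (75693 + 8919551/256) = -25524 - 1*28296959/256 = -25524 - 28296959/256 = -34831103/256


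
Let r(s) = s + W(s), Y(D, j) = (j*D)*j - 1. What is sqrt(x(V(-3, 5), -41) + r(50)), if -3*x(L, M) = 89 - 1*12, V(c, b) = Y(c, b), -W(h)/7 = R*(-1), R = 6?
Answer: sqrt(597)/3 ≈ 8.1445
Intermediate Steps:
Y(D, j) = -1 + D*j**2 (Y(D, j) = (D*j)*j - 1 = D*j**2 - 1 = -1 + D*j**2)
W(h) = 42 (W(h) = -42*(-1) = -7*(-6) = 42)
V(c, b) = -1 + c*b**2
x(L, M) = -77/3 (x(L, M) = -(89 - 1*12)/3 = -(89 - 12)/3 = -1/3*77 = -77/3)
r(s) = 42 + s (r(s) = s + 42 = 42 + s)
sqrt(x(V(-3, 5), -41) + r(50)) = sqrt(-77/3 + (42 + 50)) = sqrt(-77/3 + 92) = sqrt(199/3) = sqrt(597)/3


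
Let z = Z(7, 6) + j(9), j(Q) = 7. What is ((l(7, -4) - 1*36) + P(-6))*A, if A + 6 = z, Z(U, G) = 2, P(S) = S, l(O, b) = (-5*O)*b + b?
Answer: 282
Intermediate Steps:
l(O, b) = b - 5*O*b (l(O, b) = -5*O*b + b = b - 5*O*b)
z = 9 (z = 2 + 7 = 9)
A = 3 (A = -6 + 9 = 3)
((l(7, -4) - 1*36) + P(-6))*A = ((-4*(1 - 5*7) - 1*36) - 6)*3 = ((-4*(1 - 35) - 36) - 6)*3 = ((-4*(-34) - 36) - 6)*3 = ((136 - 36) - 6)*3 = (100 - 6)*3 = 94*3 = 282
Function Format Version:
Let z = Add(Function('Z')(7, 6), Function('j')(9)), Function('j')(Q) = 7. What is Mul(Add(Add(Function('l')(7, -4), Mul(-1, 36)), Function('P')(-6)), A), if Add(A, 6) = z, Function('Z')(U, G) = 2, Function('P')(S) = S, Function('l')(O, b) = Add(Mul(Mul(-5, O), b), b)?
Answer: 282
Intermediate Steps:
Function('l')(O, b) = Add(b, Mul(-5, O, b)) (Function('l')(O, b) = Add(Mul(-5, O, b), b) = Add(b, Mul(-5, O, b)))
z = 9 (z = Add(2, 7) = 9)
A = 3 (A = Add(-6, 9) = 3)
Mul(Add(Add(Function('l')(7, -4), Mul(-1, 36)), Function('P')(-6)), A) = Mul(Add(Add(Mul(-4, Add(1, Mul(-5, 7))), Mul(-1, 36)), -6), 3) = Mul(Add(Add(Mul(-4, Add(1, -35)), -36), -6), 3) = Mul(Add(Add(Mul(-4, -34), -36), -6), 3) = Mul(Add(Add(136, -36), -6), 3) = Mul(Add(100, -6), 3) = Mul(94, 3) = 282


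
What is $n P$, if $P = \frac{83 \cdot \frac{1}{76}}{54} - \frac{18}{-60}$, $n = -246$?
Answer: $- \frac{269411}{3420} \approx -78.775$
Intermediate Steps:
$P = \frac{6571}{20520}$ ($P = 83 \cdot \frac{1}{76} \cdot \frac{1}{54} - - \frac{3}{10} = \frac{83}{76} \cdot \frac{1}{54} + \frac{3}{10} = \frac{83}{4104} + \frac{3}{10} = \frac{6571}{20520} \approx 0.32022$)
$n P = \left(-246\right) \frac{6571}{20520} = - \frac{269411}{3420}$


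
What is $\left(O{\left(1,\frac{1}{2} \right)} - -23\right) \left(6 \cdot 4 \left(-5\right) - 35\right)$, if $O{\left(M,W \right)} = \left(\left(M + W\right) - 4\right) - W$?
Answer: $-3100$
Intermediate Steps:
$O{\left(M,W \right)} = -4 + M$ ($O{\left(M,W \right)} = \left(-4 + M + W\right) - W = -4 + M$)
$\left(O{\left(1,\frac{1}{2} \right)} - -23\right) \left(6 \cdot 4 \left(-5\right) - 35\right) = \left(\left(-4 + 1\right) - -23\right) \left(6 \cdot 4 \left(-5\right) - 35\right) = \left(-3 + 23\right) \left(24 \left(-5\right) - 35\right) = 20 \left(-120 - 35\right) = 20 \left(-155\right) = -3100$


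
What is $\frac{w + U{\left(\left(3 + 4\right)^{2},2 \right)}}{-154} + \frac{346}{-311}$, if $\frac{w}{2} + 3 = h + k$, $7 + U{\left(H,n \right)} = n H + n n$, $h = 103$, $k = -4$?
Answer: $- \frac{20363}{6842} \approx -2.9762$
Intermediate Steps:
$U{\left(H,n \right)} = -7 + n^{2} + H n$ ($U{\left(H,n \right)} = -7 + \left(n H + n n\right) = -7 + \left(H n + n^{2}\right) = -7 + \left(n^{2} + H n\right) = -7 + n^{2} + H n$)
$w = 192$ ($w = -6 + 2 \left(103 - 4\right) = -6 + 2 \cdot 99 = -6 + 198 = 192$)
$\frac{w + U{\left(\left(3 + 4\right)^{2},2 \right)}}{-154} + \frac{346}{-311} = \frac{192 + \left(-7 + 2^{2} + \left(3 + 4\right)^{2} \cdot 2\right)}{-154} + \frac{346}{-311} = \left(192 + \left(-7 + 4 + 7^{2} \cdot 2\right)\right) \left(- \frac{1}{154}\right) + 346 \left(- \frac{1}{311}\right) = \left(192 + \left(-7 + 4 + 49 \cdot 2\right)\right) \left(- \frac{1}{154}\right) - \frac{346}{311} = \left(192 + \left(-7 + 4 + 98\right)\right) \left(- \frac{1}{154}\right) - \frac{346}{311} = \left(192 + 95\right) \left(- \frac{1}{154}\right) - \frac{346}{311} = 287 \left(- \frac{1}{154}\right) - \frac{346}{311} = - \frac{41}{22} - \frac{346}{311} = - \frac{20363}{6842}$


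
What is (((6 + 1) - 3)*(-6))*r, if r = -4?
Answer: 96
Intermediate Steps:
(((6 + 1) - 3)*(-6))*r = (((6 + 1) - 3)*(-6))*(-4) = ((7 - 3)*(-6))*(-4) = (4*(-6))*(-4) = -24*(-4) = 96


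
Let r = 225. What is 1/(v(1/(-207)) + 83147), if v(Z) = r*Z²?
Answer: 4761/395862892 ≈ 1.2027e-5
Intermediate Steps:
v(Z) = 225*Z²
1/(v(1/(-207)) + 83147) = 1/(225*(1/(-207))² + 83147) = 1/(225*(-1/207)² + 83147) = 1/(225*(1/42849) + 83147) = 1/(25/4761 + 83147) = 1/(395862892/4761) = 4761/395862892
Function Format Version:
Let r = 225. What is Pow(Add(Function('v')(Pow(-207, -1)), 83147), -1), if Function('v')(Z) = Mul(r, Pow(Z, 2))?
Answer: Rational(4761, 395862892) ≈ 1.2027e-5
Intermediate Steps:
Function('v')(Z) = Mul(225, Pow(Z, 2))
Pow(Add(Function('v')(Pow(-207, -1)), 83147), -1) = Pow(Add(Mul(225, Pow(Pow(-207, -1), 2)), 83147), -1) = Pow(Add(Mul(225, Pow(Rational(-1, 207), 2)), 83147), -1) = Pow(Add(Mul(225, Rational(1, 42849)), 83147), -1) = Pow(Add(Rational(25, 4761), 83147), -1) = Pow(Rational(395862892, 4761), -1) = Rational(4761, 395862892)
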